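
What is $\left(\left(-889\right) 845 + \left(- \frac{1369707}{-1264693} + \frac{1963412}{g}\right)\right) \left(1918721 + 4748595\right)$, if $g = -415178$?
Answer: $- \frac{1314925260656143228885920}{262536355177} \approx -5.0085 \cdot 10^{12}$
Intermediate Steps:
$\left(\left(-889\right) 845 + \left(- \frac{1369707}{-1264693} + \frac{1963412}{g}\right)\right) \left(1918721 + 4748595\right) = \left(\left(-889\right) 845 + \left(- \frac{1369707}{-1264693} + \frac{1963412}{-415178}\right)\right) \left(1918721 + 4748595\right) = \left(-751205 + \left(\left(-1369707\right) \left(- \frac{1}{1264693}\right) + 1963412 \left(- \frac{1}{415178}\right)\right)\right) 6667316 = \left(-751205 + \left(\frac{1369707}{1264693} - \frac{981706}{207589}\right)\right) 6667316 = \left(-751205 - \frac{957220599835}{262536355177}\right) 6667316 = \left(- \frac{197219579911338120}{262536355177}\right) 6667316 = - \frac{1314925260656143228885920}{262536355177}$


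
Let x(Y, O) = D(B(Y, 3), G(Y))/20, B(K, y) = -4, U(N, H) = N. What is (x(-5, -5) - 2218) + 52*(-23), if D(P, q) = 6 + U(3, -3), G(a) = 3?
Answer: -68271/20 ≈ -3413.6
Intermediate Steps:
D(P, q) = 9 (D(P, q) = 6 + 3 = 9)
x(Y, O) = 9/20
(x(-5, -5) - 2218) + 52*(-23) = (9/20 - 2218) + 52*(-23) = -44351/20 - 1196 = -68271/20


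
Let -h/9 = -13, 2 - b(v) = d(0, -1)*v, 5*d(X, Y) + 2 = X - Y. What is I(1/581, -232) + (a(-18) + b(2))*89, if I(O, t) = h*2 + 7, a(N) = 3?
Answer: 3608/5 ≈ 721.60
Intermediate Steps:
d(X, Y) = -⅖ - Y/5 + X/5 (d(X, Y) = -⅖ + (X - Y)/5 = -⅖ + (-Y/5 + X/5) = -⅖ - Y/5 + X/5)
b(v) = 2 + v/5 (b(v) = 2 - (-⅖ - ⅕*(-1) + (⅕)*0)*v = 2 - (-⅖ + ⅕ + 0)*v = 2 - (-1)*v/5 = 2 + v/5)
h = 117 (h = -9*(-13) = 117)
I(O, t) = 241 (I(O, t) = 117*2 + 7 = 234 + 7 = 241)
I(1/581, -232) + (a(-18) + b(2))*89 = 241 + (3 + (2 + (⅕)*2))*89 = 241 + (3 + (2 + ⅖))*89 = 241 + (3 + 12/5)*89 = 241 + (27/5)*89 = 241 + 2403/5 = 3608/5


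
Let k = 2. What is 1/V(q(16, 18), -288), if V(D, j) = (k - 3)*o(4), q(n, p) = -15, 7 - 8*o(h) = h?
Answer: -8/3 ≈ -2.6667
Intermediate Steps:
o(h) = 7/8 - h/8
V(D, j) = -3/8 (V(D, j) = (2 - 3)*(7/8 - ⅛*4) = -(7/8 - ½) = -1*3/8 = -3/8)
1/V(q(16, 18), -288) = 1/(-3/8) = -8/3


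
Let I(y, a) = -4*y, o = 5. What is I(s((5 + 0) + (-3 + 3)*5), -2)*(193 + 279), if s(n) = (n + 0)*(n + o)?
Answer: -94400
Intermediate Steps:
s(n) = n*(5 + n) (s(n) = (n + 0)*(n + 5) = n*(5 + n))
I(s((5 + 0) + (-3 + 3)*5), -2)*(193 + 279) = (-4*((5 + 0) + (-3 + 3)*5)*(5 + ((5 + 0) + (-3 + 3)*5)))*(193 + 279) = -4*(5 + 0*5)*(5 + (5 + 0*5))*472 = -4*(5 + 0)*(5 + (5 + 0))*472 = -20*(5 + 5)*472 = -20*10*472 = -4*50*472 = -200*472 = -94400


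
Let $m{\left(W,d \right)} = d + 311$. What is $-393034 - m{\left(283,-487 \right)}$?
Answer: $-392858$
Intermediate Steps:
$m{\left(W,d \right)} = 311 + d$
$-393034 - m{\left(283,-487 \right)} = -393034 - \left(311 - 487\right) = -393034 - -176 = -393034 + 176 = -392858$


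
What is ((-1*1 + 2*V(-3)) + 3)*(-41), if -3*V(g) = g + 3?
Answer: -82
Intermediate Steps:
V(g) = -1 - g/3 (V(g) = -(g + 3)/3 = -(3 + g)/3 = -1 - g/3)
((-1*1 + 2*V(-3)) + 3)*(-41) = ((-1*1 + 2*(-1 - ⅓*(-3))) + 3)*(-41) = ((-1 + 2*(-1 + 1)) + 3)*(-41) = ((-1 + 2*0) + 3)*(-41) = ((-1 + 0) + 3)*(-41) = (-1 + 3)*(-41) = 2*(-41) = -82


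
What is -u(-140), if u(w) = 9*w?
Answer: 1260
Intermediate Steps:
-u(-140) = -9*(-140) = -1*(-1260) = 1260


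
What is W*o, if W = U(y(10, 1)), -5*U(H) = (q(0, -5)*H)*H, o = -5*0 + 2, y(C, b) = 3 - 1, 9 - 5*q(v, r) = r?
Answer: -112/25 ≈ -4.4800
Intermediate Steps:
q(v, r) = 9/5 - r/5
y(C, b) = 2
o = 2 (o = 0 + 2 = 2)
U(H) = -14*H**2/25 (U(H) = -(9/5 - 1/5*(-5))*H*H/5 = -(9/5 + 1)*H*H/5 = -14*H/5*H/5 = -14*H**2/25)
W = -56/25 (W = -14/25*2**2 = -14/25*4 = -56/25 ≈ -2.2400)
W*o = -56/25*2 = -112/25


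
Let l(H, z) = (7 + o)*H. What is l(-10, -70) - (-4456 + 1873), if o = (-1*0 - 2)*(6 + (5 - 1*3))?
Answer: 2673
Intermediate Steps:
o = -16 (o = (0 - 2)*(6 + (5 - 3)) = -2*(6 + 2) = -2*8 = -16)
l(H, z) = -9*H (l(H, z) = (7 - 16)*H = -9*H)
l(-10, -70) - (-4456 + 1873) = -9*(-10) - (-4456 + 1873) = 90 - 1*(-2583) = 90 + 2583 = 2673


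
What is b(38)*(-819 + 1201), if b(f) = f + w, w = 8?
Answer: 17572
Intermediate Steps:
b(f) = 8 + f (b(f) = f + 8 = 8 + f)
b(38)*(-819 + 1201) = (8 + 38)*(-819 + 1201) = 46*382 = 17572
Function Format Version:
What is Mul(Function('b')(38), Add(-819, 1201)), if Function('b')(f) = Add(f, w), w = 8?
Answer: 17572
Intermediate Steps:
Function('b')(f) = Add(8, f) (Function('b')(f) = Add(f, 8) = Add(8, f))
Mul(Function('b')(38), Add(-819, 1201)) = Mul(Add(8, 38), Add(-819, 1201)) = Mul(46, 382) = 17572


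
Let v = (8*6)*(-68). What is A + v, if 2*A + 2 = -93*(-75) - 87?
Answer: 179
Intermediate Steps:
v = -3264 (v = 48*(-68) = -3264)
A = 3443 (A = -1 + (-93*(-75) - 87)/2 = -1 + (6975 - 87)/2 = -1 + (1/2)*6888 = -1 + 3444 = 3443)
A + v = 3443 - 3264 = 179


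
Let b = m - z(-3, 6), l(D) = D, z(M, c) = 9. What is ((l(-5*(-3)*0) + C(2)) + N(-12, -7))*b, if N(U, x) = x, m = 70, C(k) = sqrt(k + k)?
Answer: -305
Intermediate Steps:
C(k) = sqrt(2)*sqrt(k) (C(k) = sqrt(2*k) = sqrt(2)*sqrt(k))
b = 61 (b = 70 - 1*9 = 70 - 9 = 61)
((l(-5*(-3)*0) + C(2)) + N(-12, -7))*b = ((-5*(-3)*0 + sqrt(2)*sqrt(2)) - 7)*61 = ((15*0 + 2) - 7)*61 = ((0 + 2) - 7)*61 = (2 - 7)*61 = -5*61 = -305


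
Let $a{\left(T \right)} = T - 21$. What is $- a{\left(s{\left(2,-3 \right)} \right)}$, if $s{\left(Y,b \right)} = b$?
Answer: $24$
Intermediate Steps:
$a{\left(T \right)} = -21 + T$ ($a{\left(T \right)} = T - 21 = -21 + T$)
$- a{\left(s{\left(2,-3 \right)} \right)} = - (-21 - 3) = \left(-1\right) \left(-24\right) = 24$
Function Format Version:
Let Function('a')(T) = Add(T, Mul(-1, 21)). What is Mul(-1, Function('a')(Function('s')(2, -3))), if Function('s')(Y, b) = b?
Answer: 24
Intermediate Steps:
Function('a')(T) = Add(-21, T) (Function('a')(T) = Add(T, -21) = Add(-21, T))
Mul(-1, Function('a')(Function('s')(2, -3))) = Mul(-1, Add(-21, -3)) = Mul(-1, -24) = 24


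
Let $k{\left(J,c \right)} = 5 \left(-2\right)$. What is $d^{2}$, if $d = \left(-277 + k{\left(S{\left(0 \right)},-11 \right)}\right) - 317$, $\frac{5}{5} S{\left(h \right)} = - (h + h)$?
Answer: $364816$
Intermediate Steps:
$S{\left(h \right)} = - 2 h$ ($S{\left(h \right)} = - (h + h) = - 2 h$)
$k{\left(J,c \right)} = -10$
$d = -604$ ($d = \left(-277 - 10\right) - 317 = -287 - 317 = -604$)
$d^{2} = \left(-604\right)^{2} = 364816$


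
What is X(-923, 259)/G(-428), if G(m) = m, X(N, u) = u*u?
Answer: -67081/428 ≈ -156.73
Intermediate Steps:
X(N, u) = u²
X(-923, 259)/G(-428) = 259²/(-428) = 67081*(-1/428) = -67081/428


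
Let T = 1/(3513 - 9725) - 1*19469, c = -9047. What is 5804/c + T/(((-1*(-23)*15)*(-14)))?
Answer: 5714373443/1685998920 ≈ 3.3893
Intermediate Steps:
T = -120941429/6212 (T = 1/(-6212) - 19469 = -1/6212 - 19469 = -120941429/6212 ≈ -19469.)
5804/c + T/(((-1*(-23)*15)*(-14))) = 5804/(-9047) - 120941429/(6212*((-1*(-23)*15)*(-14))) = 5804*(-1/9047) - 120941429/(6212*((23*15)*(-14))) = -5804/9047 - 120941429/(6212*(345*(-14))) = -5804/9047 - 120941429/6212/(-4830) = -5804/9047 - 120941429/6212*(-1/4830) = -5804/9047 + 751189/186360 = 5714373443/1685998920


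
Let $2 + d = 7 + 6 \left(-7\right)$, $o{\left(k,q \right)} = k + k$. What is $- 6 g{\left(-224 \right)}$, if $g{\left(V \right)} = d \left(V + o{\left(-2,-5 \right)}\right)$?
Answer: $-50616$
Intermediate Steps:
$o{\left(k,q \right)} = 2 k$
$d = -37$ ($d = -2 + \left(7 + 6 \left(-7\right)\right) = -2 + \left(7 - 42\right) = -2 - 35 = -37$)
$g{\left(V \right)} = 148 - 37 V$ ($g{\left(V \right)} = - 37 \left(V + 2 \left(-2\right)\right) = - 37 \left(V - 4\right) = - 37 \left(-4 + V\right) = 148 - 37 V$)
$- 6 g{\left(-224 \right)} = - 6 \left(148 - -8288\right) = - 6 \left(148 + 8288\right) = \left(-6\right) 8436 = -50616$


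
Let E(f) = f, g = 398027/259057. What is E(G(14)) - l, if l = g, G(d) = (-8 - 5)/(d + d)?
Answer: -14512497/7253596 ≈ -2.0007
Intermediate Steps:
G(d) = -13/(2*d) (G(d) = -13*1/(2*d) = -13/(2*d))
g = 398027/259057 (g = 398027*(1/259057) = 398027/259057 ≈ 1.5364)
l = 398027/259057 ≈ 1.5364
E(G(14)) - l = -13/2/14 - 1*398027/259057 = -13/2*1/14 - 398027/259057 = -13/28 - 398027/259057 = -14512497/7253596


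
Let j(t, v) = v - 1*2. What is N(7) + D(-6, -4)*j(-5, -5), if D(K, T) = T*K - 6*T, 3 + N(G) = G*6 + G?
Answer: -290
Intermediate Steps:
j(t, v) = -2 + v (j(t, v) = v - 2 = -2 + v)
N(G) = -3 + 7*G (N(G) = -3 + (G*6 + G) = -3 + (6*G + G) = -3 + 7*G)
D(K, T) = -6*T + K*T (D(K, T) = K*T - 6*T = -6*T + K*T)
N(7) + D(-6, -4)*j(-5, -5) = (-3 + 7*7) + (-4*(-6 - 6))*(-2 - 5) = (-3 + 49) - 4*(-12)*(-7) = 46 + 48*(-7) = 46 - 336 = -290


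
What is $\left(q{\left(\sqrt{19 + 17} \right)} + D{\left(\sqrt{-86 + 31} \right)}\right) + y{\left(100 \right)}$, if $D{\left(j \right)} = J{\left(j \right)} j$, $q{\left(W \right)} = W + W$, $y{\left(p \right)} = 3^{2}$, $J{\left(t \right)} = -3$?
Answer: $21 - 3 i \sqrt{55} \approx 21.0 - 22.249 i$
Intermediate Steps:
$y{\left(p \right)} = 9$
$q{\left(W \right)} = 2 W$
$D{\left(j \right)} = - 3 j$
$\left(q{\left(\sqrt{19 + 17} \right)} + D{\left(\sqrt{-86 + 31} \right)}\right) + y{\left(100 \right)} = \left(2 \sqrt{19 + 17} - 3 \sqrt{-86 + 31}\right) + 9 = \left(2 \sqrt{36} - 3 \sqrt{-55}\right) + 9 = \left(2 \cdot 6 - 3 i \sqrt{55}\right) + 9 = \left(12 - 3 i \sqrt{55}\right) + 9 = 21 - 3 i \sqrt{55}$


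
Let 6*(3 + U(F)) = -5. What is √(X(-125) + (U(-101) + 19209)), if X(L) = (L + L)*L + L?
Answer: √1811886/6 ≈ 224.34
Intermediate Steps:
U(F) = -23/6 (U(F) = -3 + (⅙)*(-5) = -3 - ⅚ = -23/6)
X(L) = L + 2*L² (X(L) = (2*L)*L + L = 2*L² + L = L + 2*L²)
√(X(-125) + (U(-101) + 19209)) = √(-125*(1 + 2*(-125)) + (-23/6 + 19209)) = √(-125*(1 - 250) + 115231/6) = √(-125*(-249) + 115231/6) = √(31125 + 115231/6) = √(301981/6) = √1811886/6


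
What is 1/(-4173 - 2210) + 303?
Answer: 1934048/6383 ≈ 303.00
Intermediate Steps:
1/(-4173 - 2210) + 303 = 1/(-6383) + 303 = -1/6383 + 303 = 1934048/6383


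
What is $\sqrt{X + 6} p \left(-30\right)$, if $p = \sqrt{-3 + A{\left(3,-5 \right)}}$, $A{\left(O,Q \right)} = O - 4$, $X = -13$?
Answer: $60 \sqrt{7} \approx 158.75$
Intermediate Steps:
$A{\left(O,Q \right)} = -4 + O$ ($A{\left(O,Q \right)} = O - 4 = -4 + O$)
$p = 2 i$ ($p = \sqrt{-3 + \left(-4 + 3\right)} = \sqrt{-3 - 1} = \sqrt{-4} = 2 i \approx 2.0 i$)
$\sqrt{X + 6} p \left(-30\right) = \sqrt{-13 + 6} \cdot 2 i \left(-30\right) = \sqrt{-7} \cdot 2 i \left(-30\right) = i \sqrt{7} \cdot 2 i \left(-30\right) = - 2 \sqrt{7} \left(-30\right) = 60 \sqrt{7}$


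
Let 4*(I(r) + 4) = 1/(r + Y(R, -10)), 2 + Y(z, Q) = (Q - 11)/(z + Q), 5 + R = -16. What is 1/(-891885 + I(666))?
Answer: -82420/73509491349 ≈ -1.1212e-6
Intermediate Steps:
R = -21 (R = -5 - 16 = -21)
Y(z, Q) = -2 + (-11 + Q)/(Q + z) (Y(z, Q) = -2 + (Q - 11)/(z + Q) = -2 + (-11 + Q)/(Q + z))
I(r) = -4 + 1/(4*(-41/31 + r)) (I(r) = -4 + 1/(4*(r + (-11 - 1*(-10) - 2*(-21))/(-10 - 21))) = -4 + 1/(4*(r + (-11 + 10 + 42)/(-31))) = -4 + 1/(4*(r - 1/31*41)) = -4 + 1/(4*(r - 41/31)) = -4 + 1/(4*(-41/31 + r)))
1/(-891885 + I(666)) = 1/(-891885 + (687 - 496*666)/(4*(-41 + 31*666))) = 1/(-891885 + (687 - 330336)/(4*(-41 + 20646))) = 1/(-891885 + (1/4)*(-329649)/20605) = 1/(-891885 + (1/4)*(1/20605)*(-329649)) = 1/(-891885 - 329649/82420) = 1/(-73509491349/82420) = -82420/73509491349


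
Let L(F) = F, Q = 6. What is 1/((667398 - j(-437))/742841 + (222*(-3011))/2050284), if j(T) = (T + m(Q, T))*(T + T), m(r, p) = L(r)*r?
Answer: 253839169474/25539680449 ≈ 9.9390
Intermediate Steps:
m(r, p) = r² (m(r, p) = r*r = r²)
j(T) = 2*T*(36 + T) (j(T) = (T + 6²)*(T + T) = (T + 36)*(2*T) = (36 + T)*(2*T) = 2*T*(36 + T))
1/((667398 - j(-437))/742841 + (222*(-3011))/2050284) = 1/((667398 - 2*(-437)*(36 - 437))/742841 + (222*(-3011))/2050284) = 1/((667398 - 2*(-437)*(-401))*(1/742841) - 668442*1/2050284) = 1/((667398 - 1*350474)*(1/742841) - 111407/341714) = 1/((667398 - 350474)*(1/742841) - 111407/341714) = 1/(316924*(1/742841) - 111407/341714) = 1/(316924/742841 - 111407/341714) = 1/(25539680449/253839169474) = 253839169474/25539680449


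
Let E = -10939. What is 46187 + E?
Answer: 35248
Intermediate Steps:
46187 + E = 46187 - 10939 = 35248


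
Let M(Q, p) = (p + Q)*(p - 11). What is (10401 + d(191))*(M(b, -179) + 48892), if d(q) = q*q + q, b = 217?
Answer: 1961626056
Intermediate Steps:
M(Q, p) = (-11 + p)*(Q + p) (M(Q, p) = (Q + p)*(-11 + p) = (-11 + p)*(Q + p))
d(q) = q + q² (d(q) = q² + q = q + q²)
(10401 + d(191))*(M(b, -179) + 48892) = (10401 + 191*(1 + 191))*(((-179)² - 11*217 - 11*(-179) + 217*(-179)) + 48892) = (10401 + 191*192)*((32041 - 2387 + 1969 - 38843) + 48892) = (10401 + 36672)*(-7220 + 48892) = 47073*41672 = 1961626056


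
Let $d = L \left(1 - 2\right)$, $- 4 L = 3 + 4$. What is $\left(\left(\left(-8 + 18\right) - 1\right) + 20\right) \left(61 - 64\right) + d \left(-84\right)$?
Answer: $-234$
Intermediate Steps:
$L = - \frac{7}{4}$ ($L = - \frac{3 + 4}{4} = \left(- \frac{1}{4}\right) 7 = - \frac{7}{4} \approx -1.75$)
$d = \frac{7}{4}$ ($d = - \frac{7 \left(1 - 2\right)}{4} = \left(- \frac{7}{4}\right) \left(-1\right) = \frac{7}{4} \approx 1.75$)
$\left(\left(\left(-8 + 18\right) - 1\right) + 20\right) \left(61 - 64\right) + d \left(-84\right) = \left(\left(\left(-8 + 18\right) - 1\right) + 20\right) \left(61 - 64\right) + \frac{7}{4} \left(-84\right) = \left(\left(10 - 1\right) + 20\right) \left(-3\right) - 147 = \left(9 + 20\right) \left(-3\right) - 147 = 29 \left(-3\right) - 147 = -87 - 147 = -234$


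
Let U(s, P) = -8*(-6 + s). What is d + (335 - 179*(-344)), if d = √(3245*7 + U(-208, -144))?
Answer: 61911 + √24427 ≈ 62067.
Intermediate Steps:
U(s, P) = 48 - 8*s
d = √24427 (d = √(3245*7 + (48 - 8*(-208))) = √(22715 + (48 + 1664)) = √(22715 + 1712) = √24427 ≈ 156.29)
d + (335 - 179*(-344)) = √24427 + (335 - 179*(-344)) = √24427 + (335 + 61576) = √24427 + 61911 = 61911 + √24427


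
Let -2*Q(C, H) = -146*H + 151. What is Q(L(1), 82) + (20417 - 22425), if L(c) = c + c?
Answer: 7805/2 ≈ 3902.5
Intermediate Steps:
L(c) = 2*c
Q(C, H) = -151/2 + 73*H (Q(C, H) = -(-146*H + 151)/2 = -(151 - 146*H)/2 = -151/2 + 73*H)
Q(L(1), 82) + (20417 - 22425) = (-151/2 + 73*82) + (20417 - 22425) = (-151/2 + 5986) - 2008 = 11821/2 - 2008 = 7805/2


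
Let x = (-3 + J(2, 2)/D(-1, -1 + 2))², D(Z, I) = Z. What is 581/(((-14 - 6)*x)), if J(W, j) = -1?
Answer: -581/80 ≈ -7.2625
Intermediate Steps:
x = 4 (x = (-3 - 1/(-1))² = (-3 - 1*(-1))² = (-3 + 1)² = (-2)² = 4)
581/(((-14 - 6)*x)) = 581/(((-14 - 6)*4)) = 581/((-20*4)) = 581/(-80) = 581*(-1/80) = -581/80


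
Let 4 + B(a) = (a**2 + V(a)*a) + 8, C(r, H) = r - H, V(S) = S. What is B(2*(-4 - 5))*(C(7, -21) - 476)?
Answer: -292096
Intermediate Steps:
B(a) = 4 + 2*a**2 (B(a) = -4 + ((a**2 + a*a) + 8) = -4 + ((a**2 + a**2) + 8) = -4 + (2*a**2 + 8) = -4 + (8 + 2*a**2) = 4 + 2*a**2)
B(2*(-4 - 5))*(C(7, -21) - 476) = (4 + 2*(2*(-4 - 5))**2)*((7 - 1*(-21)) - 476) = (4 + 2*(2*(-9))**2)*((7 + 21) - 476) = (4 + 2*(-18)**2)*(28 - 476) = (4 + 2*324)*(-448) = (4 + 648)*(-448) = 652*(-448) = -292096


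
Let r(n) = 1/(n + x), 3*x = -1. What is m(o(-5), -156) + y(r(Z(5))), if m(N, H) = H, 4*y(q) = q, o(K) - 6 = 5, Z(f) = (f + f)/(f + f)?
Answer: -1245/8 ≈ -155.63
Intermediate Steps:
x = -⅓ (x = (⅓)*(-1) = -⅓ ≈ -0.33333)
Z(f) = 1 (Z(f) = (2*f)/((2*f)) = (2*f)*(1/(2*f)) = 1)
o(K) = 11 (o(K) = 6 + 5 = 11)
r(n) = 1/(-⅓ + n) (r(n) = 1/(n - ⅓) = 1/(-⅓ + n))
y(q) = q/4
m(o(-5), -156) + y(r(Z(5))) = -156 + (3/(-1 + 3*1))/4 = -156 + (3/(-1 + 3))/4 = -156 + (3/2)/4 = -156 + (3*(½))/4 = -156 + (¼)*(3/2) = -156 + 3/8 = -1245/8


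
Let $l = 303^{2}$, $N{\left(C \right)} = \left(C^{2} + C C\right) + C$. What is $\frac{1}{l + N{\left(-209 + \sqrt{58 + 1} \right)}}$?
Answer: $\frac{35816}{6405702025} + \frac{167 \sqrt{59}}{6405702025} \approx 5.7915 \cdot 10^{-6}$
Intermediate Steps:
$N{\left(C \right)} = C + 2 C^{2}$ ($N{\left(C \right)} = \left(C^{2} + C^{2}\right) + C = 2 C^{2} + C = C + 2 C^{2}$)
$l = 91809$
$\frac{1}{l + N{\left(-209 + \sqrt{58 + 1} \right)}} = \frac{1}{91809 + \left(-209 + \sqrt{58 + 1}\right) \left(1 + 2 \left(-209 + \sqrt{58 + 1}\right)\right)} = \frac{1}{91809 + \left(-209 + \sqrt{59}\right) \left(1 + 2 \left(-209 + \sqrt{59}\right)\right)} = \frac{1}{91809 + \left(-209 + \sqrt{59}\right) \left(1 - \left(418 - 2 \sqrt{59}\right)\right)} = \frac{1}{91809 + \left(-209 + \sqrt{59}\right) \left(-417 + 2 \sqrt{59}\right)} = \frac{1}{91809 + \left(-417 + 2 \sqrt{59}\right) \left(-209 + \sqrt{59}\right)}$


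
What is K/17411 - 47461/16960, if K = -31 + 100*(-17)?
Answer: -855701231/295290560 ≈ -2.8978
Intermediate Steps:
K = -1731 (K = -31 - 1700 = -1731)
K/17411 - 47461/16960 = -1731/17411 - 47461/16960 = -855701231/295290560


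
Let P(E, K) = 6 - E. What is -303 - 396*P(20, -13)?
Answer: 5241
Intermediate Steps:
-303 - 396*P(20, -13) = -303 - 396*(6 - 1*20) = -303 - 396*(6 - 20) = -303 - 396*(-14) = -303 + 5544 = 5241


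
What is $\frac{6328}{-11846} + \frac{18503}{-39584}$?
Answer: $- \frac{234837045}{234456032} \approx -1.0016$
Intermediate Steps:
$\frac{6328}{-11846} + \frac{18503}{-39584} = 6328 \left(- \frac{1}{11846}\right) + 18503 \left(- \frac{1}{39584}\right) = - \frac{3164}{5923} - \frac{18503}{39584} = - \frac{234837045}{234456032}$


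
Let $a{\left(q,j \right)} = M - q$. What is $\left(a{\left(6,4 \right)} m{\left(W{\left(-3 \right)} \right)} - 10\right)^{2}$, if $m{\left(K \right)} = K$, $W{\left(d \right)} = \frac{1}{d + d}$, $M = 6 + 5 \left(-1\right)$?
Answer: $\frac{3025}{36} \approx 84.028$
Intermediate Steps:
$M = 1$ ($M = 6 - 5 = 1$)
$W{\left(d \right)} = \frac{1}{2 d}$
$a{\left(q,j \right)} = 1 - q$
$\left(a{\left(6,4 \right)} m{\left(W{\left(-3 \right)} \right)} - 10\right)^{2} = \left(\left(1 - 6\right) \frac{1}{2 \left(-3\right)} - 10\right)^{2} = \left(\left(1 - 6\right) \frac{1}{2} \left(- \frac{1}{3}\right) - 10\right)^{2} = \left(\left(-5\right) \left(- \frac{1}{6}\right) - 10\right)^{2} = \left(\frac{5}{6} - 10\right)^{2} = \left(- \frac{55}{6}\right)^{2} = \frac{3025}{36}$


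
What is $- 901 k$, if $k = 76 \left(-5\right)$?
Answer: $342380$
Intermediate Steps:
$k = -380$
$- 901 k = \left(-901\right) \left(-380\right) = 342380$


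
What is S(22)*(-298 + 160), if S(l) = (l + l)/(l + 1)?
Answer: -264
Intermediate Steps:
S(l) = 2*l/(1 + l) (S(l) = (2*l)/(1 + l) = 2*l/(1 + l))
S(22)*(-298 + 160) = (2*22/(1 + 22))*(-298 + 160) = (2*22/23)*(-138) = (2*22*(1/23))*(-138) = (44/23)*(-138) = -264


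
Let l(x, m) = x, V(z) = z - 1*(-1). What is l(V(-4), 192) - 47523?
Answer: -47526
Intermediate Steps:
V(z) = 1 + z (V(z) = z + 1 = 1 + z)
l(V(-4), 192) - 47523 = (1 - 4) - 47523 = -3 - 47523 = -47526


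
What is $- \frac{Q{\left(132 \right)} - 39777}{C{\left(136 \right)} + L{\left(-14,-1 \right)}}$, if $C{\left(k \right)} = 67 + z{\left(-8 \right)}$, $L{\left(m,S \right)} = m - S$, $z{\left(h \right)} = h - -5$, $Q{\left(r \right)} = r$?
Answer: $\frac{13215}{17} \approx 777.35$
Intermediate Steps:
$z{\left(h \right)} = 5 + h$ ($z{\left(h \right)} = h + 5 = 5 + h$)
$C{\left(k \right)} = 64$ ($C{\left(k \right)} = 67 + \left(5 - 8\right) = 67 - 3 = 64$)
$- \frac{Q{\left(132 \right)} - 39777}{C{\left(136 \right)} + L{\left(-14,-1 \right)}} = - \frac{132 - 39777}{64 - 13} = - \frac{-39645}{64 + \left(-14 + 1\right)} = - \frac{-39645}{64 - 13} = - \frac{-39645}{51} = \left(-1\right) \left(- \frac{13215}{17}\right) = \frac{13215}{17}$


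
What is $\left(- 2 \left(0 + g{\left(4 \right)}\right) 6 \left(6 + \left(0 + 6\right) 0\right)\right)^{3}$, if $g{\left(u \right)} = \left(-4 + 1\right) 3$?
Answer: $272097792$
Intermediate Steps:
$g{\left(u \right)} = -9$ ($g{\left(u \right)} = \left(-3\right) 3 = -9$)
$\left(- 2 \left(0 + g{\left(4 \right)}\right) 6 \left(6 + \left(0 + 6\right) 0\right)\right)^{3} = \left(- 2 \left(0 - 9\right) 6 \left(6 + \left(0 + 6\right) 0\right)\right)^{3} = \left(- 2 \left(\left(-9\right) 6\right) \left(6 + 6 \cdot 0\right)\right)^{3} = \left(\left(-2\right) \left(-54\right) \left(6 + 0\right)\right)^{3} = \left(108 \cdot 6\right)^{3} = 648^{3} = 272097792$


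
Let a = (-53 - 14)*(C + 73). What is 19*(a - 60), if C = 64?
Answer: -175541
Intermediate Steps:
a = -9179 (a = (-53 - 14)*(64 + 73) = -67*137 = -9179)
19*(a - 60) = 19*(-9179 - 60) = 19*(-9239) = -175541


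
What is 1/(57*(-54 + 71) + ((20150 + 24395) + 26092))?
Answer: 1/71606 ≈ 1.3965e-5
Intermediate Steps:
1/(57*(-54 + 71) + ((20150 + 24395) + 26092)) = 1/(57*17 + (44545 + 26092)) = 1/(969 + 70637) = 1/71606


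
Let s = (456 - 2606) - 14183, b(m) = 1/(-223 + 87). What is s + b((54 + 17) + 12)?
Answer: -2221289/136 ≈ -16333.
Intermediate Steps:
b(m) = -1/136 (b(m) = 1/(-136) = -1/136)
s = -16333 (s = -2150 - 14183 = -16333)
s + b((54 + 17) + 12) = -16333 - 1/136 = -2221289/136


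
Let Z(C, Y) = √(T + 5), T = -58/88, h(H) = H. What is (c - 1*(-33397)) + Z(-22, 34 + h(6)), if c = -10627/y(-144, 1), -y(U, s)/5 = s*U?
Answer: 24035213/720 + √2101/22 ≈ 33384.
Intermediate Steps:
y(U, s) = -5*U*s (y(U, s) = -5*s*U = -5*U*s)
T = -29/44 (T = -58*1/88 = -29/44 ≈ -0.65909)
Z(C, Y) = √2101/22 (Z(C, Y) = √(-29/44 + 5) = √(191/44) = √2101/22)
c = -10627/720 (c = -10627/((-5*(-144)*1)) = -10627/720 ≈ -14.760)
(c - 1*(-33397)) + Z(-22, 34 + h(6)) = (-10627/720 - 1*(-33397)) + √2101/22 = (-10627/720 + 33397) + √2101/22 = 24035213/720 + √2101/22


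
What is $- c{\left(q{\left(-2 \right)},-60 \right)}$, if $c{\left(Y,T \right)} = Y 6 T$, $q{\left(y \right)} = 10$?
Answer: $3600$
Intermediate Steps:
$c{\left(Y,T \right)} = 6 T Y$ ($c{\left(Y,T \right)} = 6 Y T = 6 T Y$)
$- c{\left(q{\left(-2 \right)},-60 \right)} = - 6 \left(-60\right) 10 = \left(-1\right) \left(-3600\right) = 3600$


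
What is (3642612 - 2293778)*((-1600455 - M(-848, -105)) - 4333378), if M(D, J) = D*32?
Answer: -7967153741298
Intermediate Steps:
M(D, J) = 32*D
(3642612 - 2293778)*((-1600455 - M(-848, -105)) - 4333378) = (3642612 - 2293778)*((-1600455 - 32*(-848)) - 4333378) = 1348834*((-1600455 - 1*(-27136)) - 4333378) = 1348834*((-1600455 + 27136) - 4333378) = 1348834*(-1573319 - 4333378) = 1348834*(-5906697) = -7967153741298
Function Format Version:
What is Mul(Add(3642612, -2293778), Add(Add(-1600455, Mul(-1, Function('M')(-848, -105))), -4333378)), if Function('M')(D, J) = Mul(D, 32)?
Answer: -7967153741298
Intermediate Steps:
Function('M')(D, J) = Mul(32, D)
Mul(Add(3642612, -2293778), Add(Add(-1600455, Mul(-1, Function('M')(-848, -105))), -4333378)) = Mul(Add(3642612, -2293778), Add(Add(-1600455, Mul(-1, Mul(32, -848))), -4333378)) = Mul(1348834, Add(Add(-1600455, Mul(-1, -27136)), -4333378)) = Mul(1348834, Add(Add(-1600455, 27136), -4333378)) = Mul(1348834, Add(-1573319, -4333378)) = Mul(1348834, -5906697) = -7967153741298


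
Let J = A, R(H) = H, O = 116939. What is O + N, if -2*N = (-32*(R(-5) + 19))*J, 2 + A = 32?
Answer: 123659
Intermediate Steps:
A = 30 (A = -2 + 32 = 30)
J = 30
N = 6720 (N = -(-32*(-5 + 19))*30/2 = -(-32*14)*30/2 = -(-224)*30 = -1/2*(-13440) = 6720)
O + N = 116939 + 6720 = 123659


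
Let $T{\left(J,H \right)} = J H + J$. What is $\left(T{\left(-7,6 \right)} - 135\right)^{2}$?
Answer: $33856$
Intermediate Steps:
$T{\left(J,H \right)} = J + H J$ ($T{\left(J,H \right)} = H J + J = J + H J$)
$\left(T{\left(-7,6 \right)} - 135\right)^{2} = \left(- 7 \left(1 + 6\right) - 135\right)^{2} = \left(\left(-7\right) 7 - 135\right)^{2} = \left(-49 - 135\right)^{2} = \left(-184\right)^{2} = 33856$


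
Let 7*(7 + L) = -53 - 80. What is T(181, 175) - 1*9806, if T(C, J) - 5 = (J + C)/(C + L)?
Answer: -1518799/155 ≈ -9798.7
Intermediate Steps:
L = -26 (L = -7 + (-53 - 80)/7 = -7 + (1/7)*(-133) = -7 - 19 = -26)
T(C, J) = 5 + (C + J)/(-26 + C) (T(C, J) = 5 + (J + C)/(C - 26) = 5 + (C + J)/(-26 + C))
T(181, 175) - 1*9806 = (-130 + 175 + 6*181)/(-26 + 181) - 1*9806 = (-130 + 175 + 1086)/155 - 9806 = (1/155)*1131 - 9806 = 1131/155 - 9806 = -1518799/155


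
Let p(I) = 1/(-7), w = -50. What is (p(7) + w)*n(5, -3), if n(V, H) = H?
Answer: 1053/7 ≈ 150.43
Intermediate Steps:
p(I) = -⅐
(p(7) + w)*n(5, -3) = (-⅐ - 50)*(-3) = -351/7*(-3) = 1053/7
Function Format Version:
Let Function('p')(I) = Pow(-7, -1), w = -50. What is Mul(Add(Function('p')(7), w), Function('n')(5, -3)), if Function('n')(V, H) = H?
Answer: Rational(1053, 7) ≈ 150.43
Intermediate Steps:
Function('p')(I) = Rational(-1, 7)
Mul(Add(Function('p')(7), w), Function('n')(5, -3)) = Mul(Add(Rational(-1, 7), -50), -3) = Mul(Rational(-351, 7), -3) = Rational(1053, 7)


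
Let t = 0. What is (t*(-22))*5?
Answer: 0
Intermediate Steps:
(t*(-22))*5 = (0*(-22))*5 = 0*5 = 0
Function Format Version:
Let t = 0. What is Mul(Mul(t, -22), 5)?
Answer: 0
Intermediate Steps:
Mul(Mul(t, -22), 5) = Mul(Mul(0, -22), 5) = Mul(0, 5) = 0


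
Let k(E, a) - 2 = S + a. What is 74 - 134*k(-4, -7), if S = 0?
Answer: 744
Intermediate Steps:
k(E, a) = 2 + a (k(E, a) = 2 + (0 + a) = 2 + a)
74 - 134*k(-4, -7) = 74 - 134*(2 - 7) = 74 - 134*(-5) = 74 + 670 = 744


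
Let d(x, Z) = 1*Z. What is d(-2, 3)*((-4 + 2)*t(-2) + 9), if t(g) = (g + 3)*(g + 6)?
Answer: 3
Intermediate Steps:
t(g) = (3 + g)*(6 + g)
d(x, Z) = Z
d(-2, 3)*((-4 + 2)*t(-2) + 9) = 3*((-4 + 2)*(18 + (-2)**2 + 9*(-2)) + 9) = 3*(-2*(18 + 4 - 18) + 9) = 3*(-2*4 + 9) = 3*(-8 + 9) = 3*1 = 3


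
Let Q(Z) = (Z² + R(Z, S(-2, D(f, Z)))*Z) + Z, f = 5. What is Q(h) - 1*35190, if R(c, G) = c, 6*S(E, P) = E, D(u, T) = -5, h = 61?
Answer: -27687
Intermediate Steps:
S(E, P) = E/6
Q(Z) = Z + 2*Z² (Q(Z) = (Z² + Z*Z) + Z = (Z² + Z²) + Z = 2*Z² + Z = Z + 2*Z²)
Q(h) - 1*35190 = 61*(1 + 2*61) - 1*35190 = 61*(1 + 122) - 35190 = 61*123 - 35190 = 7503 - 35190 = -27687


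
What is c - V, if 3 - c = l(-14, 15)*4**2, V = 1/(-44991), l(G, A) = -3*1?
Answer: 2294542/44991 ≈ 51.000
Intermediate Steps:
l(G, A) = -3
V = -1/44991 ≈ -2.2227e-5
c = 51 (c = 3 - (-3)*4**2 = 3 - (-3)*16 = 3 - 1*(-48) = 3 + 48 = 51)
c - V = 51 - 1*(-1/44991) = 51 + 1/44991 = 2294542/44991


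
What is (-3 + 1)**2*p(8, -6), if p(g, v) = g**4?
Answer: 16384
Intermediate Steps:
(-3 + 1)**2*p(8, -6) = (-3 + 1)**2*8**4 = (-2)**2*4096 = 4*4096 = 16384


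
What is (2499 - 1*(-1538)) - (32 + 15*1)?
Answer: 3990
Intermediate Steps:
(2499 - 1*(-1538)) - (32 + 15*1) = (2499 + 1538) - (32 + 15) = 4037 - 1*47 = 4037 - 47 = 3990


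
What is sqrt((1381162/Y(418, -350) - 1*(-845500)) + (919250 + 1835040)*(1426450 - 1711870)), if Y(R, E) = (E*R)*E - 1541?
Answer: 3*I*sqrt(229007492346104056573583438)/51203459 ≈ 8.8664e+5*I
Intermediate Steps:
Y(R, E) = -1541 + R*E**2 (Y(R, E) = R*E**2 - 1541 = -1541 + R*E**2)
sqrt((1381162/Y(418, -350) - 1*(-845500)) + (919250 + 1835040)*(1426450 - 1711870)) = sqrt((1381162/(-1541 + 418*(-350)**2) - 1*(-845500)) + (919250 + 1835040)*(1426450 - 1711870)) = sqrt((1381162/(-1541 + 418*122500) + 845500) + 2754290*(-285420)) = sqrt((1381162/(-1541 + 51205000) + 845500) - 786129451800) = sqrt((1381162/51203459 + 845500) - 786129451800) = sqrt(43292525965662/51203459 - 786129451800) = sqrt(-40252503861407810538/51203459) = 3*I*sqrt(229007492346104056573583438)/51203459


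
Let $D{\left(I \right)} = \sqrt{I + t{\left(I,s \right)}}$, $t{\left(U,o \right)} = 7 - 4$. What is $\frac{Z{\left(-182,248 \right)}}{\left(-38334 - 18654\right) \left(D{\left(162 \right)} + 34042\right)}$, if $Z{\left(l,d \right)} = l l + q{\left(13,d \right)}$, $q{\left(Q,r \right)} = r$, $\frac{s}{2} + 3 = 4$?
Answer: $- \frac{31556934}{1834471579217} + \frac{927 \sqrt{165}}{1834471579217} \approx -1.7196 \cdot 10^{-5}$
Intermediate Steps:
$s = 2$ ($s = -6 + 2 \cdot 4 = -6 + 8 = 2$)
$t{\left(U,o \right)} = 3$
$D{\left(I \right)} = \sqrt{3 + I}$ ($D{\left(I \right)} = \sqrt{I + 3} = \sqrt{3 + I}$)
$Z{\left(l,d \right)} = d + l^{2}$ ($Z{\left(l,d \right)} = l l + d = l^{2} + d = d + l^{2}$)
$\frac{Z{\left(-182,248 \right)}}{\left(-38334 - 18654\right) \left(D{\left(162 \right)} + 34042\right)} = \frac{248 + \left(-182\right)^{2}}{\left(-38334 - 18654\right) \left(\sqrt{3 + 162} + 34042\right)} = \frac{248 + 33124}{\left(-56988\right) \left(\sqrt{165} + 34042\right)} = \frac{33372}{\left(-56988\right) \left(34042 + \sqrt{165}\right)} = \frac{33372}{-1939985496 - 56988 \sqrt{165}}$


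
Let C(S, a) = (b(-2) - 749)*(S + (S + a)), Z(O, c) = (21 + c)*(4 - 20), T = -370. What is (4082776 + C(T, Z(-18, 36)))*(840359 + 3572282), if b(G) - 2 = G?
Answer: 23475797287484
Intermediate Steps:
b(G) = 2 + G
Z(O, c) = -336 - 16*c (Z(O, c) = (21 + c)*(-16) = -336 - 16*c)
C(S, a) = -1498*S - 749*a (C(S, a) = ((2 - 2) - 749)*(S + (S + a)) = (0 - 749)*(a + 2*S) = -749*(a + 2*S) = -1498*S - 749*a)
(4082776 + C(T, Z(-18, 36)))*(840359 + 3572282) = (4082776 + (-1498*(-370) - 749*(-336 - 16*36)))*(840359 + 3572282) = (4082776 + (554260 - 749*(-336 - 576)))*4412641 = (4082776 + (554260 - 749*(-912)))*4412641 = (4082776 + (554260 + 683088))*4412641 = (4082776 + 1237348)*4412641 = 5320124*4412641 = 23475797287484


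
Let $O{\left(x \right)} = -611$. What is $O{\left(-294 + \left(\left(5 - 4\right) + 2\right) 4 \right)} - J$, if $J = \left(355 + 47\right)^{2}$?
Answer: $-162215$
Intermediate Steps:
$J = 161604$ ($J = 402^{2} = 161604$)
$O{\left(-294 + \left(\left(5 - 4\right) + 2\right) 4 \right)} - J = -611 - 161604 = -162215$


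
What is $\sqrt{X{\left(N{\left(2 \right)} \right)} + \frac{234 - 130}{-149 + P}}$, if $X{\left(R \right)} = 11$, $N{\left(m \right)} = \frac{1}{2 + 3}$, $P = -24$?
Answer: $\frac{\sqrt{311227}}{173} \approx 3.2247$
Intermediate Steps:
$N{\left(m \right)} = \frac{1}{5}$
$\sqrt{X{\left(N{\left(2 \right)} \right)} + \frac{234 - 130}{-149 + P}} = \sqrt{11 + \frac{234 - 130}{-149 - 24}} = \sqrt{11 + \frac{104}{-173}} = \sqrt{11 + 104 \left(- \frac{1}{173}\right)} = \sqrt{11 - \frac{104}{173}} = \sqrt{\frac{1799}{173}} = \frac{\sqrt{311227}}{173}$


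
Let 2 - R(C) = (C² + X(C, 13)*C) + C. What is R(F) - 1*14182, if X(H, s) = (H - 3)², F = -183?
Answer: 6283582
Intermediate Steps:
X(H, s) = (-3 + H)²
R(C) = 2 - C - C² - C*(-3 + C)² (R(C) = 2 - ((C² + (-3 + C)²*C) + C) = 2 - ((C² + C*(-3 + C)²) + C) = 2 - (C + C² + C*(-3 + C)²) = 2 + (-C - C² - C*(-3 + C)²) = 2 - C - C² - C*(-3 + C)²)
R(F) - 1*14182 = (2 - 1*(-183) - 1*(-183)² - 1*(-183)*(-3 - 183)²) - 1*14182 = (2 + 183 - 1*33489 - 1*(-183)*(-186)²) - 14182 = (2 + 183 - 33489 - 1*(-183)*34596) - 14182 = (2 + 183 - 33489 + 6331068) - 14182 = 6297764 - 14182 = 6283582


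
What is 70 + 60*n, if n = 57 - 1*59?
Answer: -50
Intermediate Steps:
n = -2 (n = 57 - 59 = -2)
70 + 60*n = 70 + 60*(-2) = 70 - 120 = -50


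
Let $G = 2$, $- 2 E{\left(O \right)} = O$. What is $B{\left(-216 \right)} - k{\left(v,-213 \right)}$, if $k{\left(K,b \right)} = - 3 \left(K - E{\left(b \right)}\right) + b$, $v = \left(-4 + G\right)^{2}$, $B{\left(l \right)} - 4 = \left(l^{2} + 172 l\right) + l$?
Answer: $\frac{18395}{2} \approx 9197.5$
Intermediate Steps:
$E{\left(O \right)} = - \frac{O}{2}$
$B{\left(l \right)} = 4 + l^{2} + 173 l$ ($B{\left(l \right)} = 4 + \left(\left(l^{2} + 172 l\right) + l\right) = 4 + \left(l^{2} + 173 l\right) = 4 + l^{2} + 173 l$)
$v = 4$ ($v = \left(-4 + 2\right)^{2} = \left(-2\right)^{2} = 4$)
$k{\left(K,b \right)} = - 3 K - \frac{b}{2}$ ($k{\left(K,b \right)} = - 3 \left(K - - \frac{b}{2}\right) + b = - 3 \left(K + \frac{b}{2}\right) + b = \left(- 3 K - \frac{3 b}{2}\right) + b = - 3 K - \frac{b}{2}$)
$B{\left(-216 \right)} - k{\left(v,-213 \right)} = \left(4 + \left(-216\right)^{2} + 173 \left(-216\right)\right) - \left(\left(-3\right) 4 - - \frac{213}{2}\right) = \left(4 + 46656 - 37368\right) - \left(-12 + \frac{213}{2}\right) = 9292 - \frac{189}{2} = \frac{18395}{2}$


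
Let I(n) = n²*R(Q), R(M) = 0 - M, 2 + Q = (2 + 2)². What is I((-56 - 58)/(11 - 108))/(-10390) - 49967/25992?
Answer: -2440010173861/1270482591960 ≈ -1.9205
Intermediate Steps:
Q = 14 (Q = -2 + (2 + 2)² = -2 + 4² = -2 + 16 = 14)
R(M) = -M
I(n) = -14*n² (I(n) = n²*(-1*14) = n²*(-14) = -14*n²)
I((-56 - 58)/(11 - 108))/(-10390) - 49967/25992 = -14*(-56 - 58)²/(11 - 108)²/(-10390) - 49967/25992 = -14*(-114/(-97))²*(-1/10390) - 49967*1/25992 = -14*(-114*(-1/97))²*(-1/10390) - 49967/25992 = -14*(114/97)²*(-1/10390) - 49967/25992 = -14*12996/9409*(-1/10390) - 49967/25992 = -181944/9409*(-1/10390) - 49967/25992 = 90972/48879755 - 49967/25992 = -2440010173861/1270482591960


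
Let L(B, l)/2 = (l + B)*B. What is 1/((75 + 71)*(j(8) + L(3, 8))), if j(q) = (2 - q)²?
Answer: 1/14892 ≈ 6.7150e-5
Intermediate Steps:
L(B, l) = 2*B*(B + l) (L(B, l) = 2*((l + B)*B) = 2*((B + l)*B) = 2*(B*(B + l)) = 2*B*(B + l))
1/((75 + 71)*(j(8) + L(3, 8))) = 1/((75 + 71)*((-2 + 8)² + 2*3*(3 + 8))) = 1/(146*(6² + 2*3*11)) = 1/(146*(36 + 66)) = 1/(146*102) = 1/14892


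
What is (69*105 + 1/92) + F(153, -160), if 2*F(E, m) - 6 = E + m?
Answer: 666495/92 ≈ 7244.5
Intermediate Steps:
F(E, m) = 3 + E/2 + m/2 (F(E, m) = 3 + (E + m)/2 = 3 + (E/2 + m/2) = 3 + E/2 + m/2)
(69*105 + 1/92) + F(153, -160) = (69*105 + 1/92) + (3 + (½)*153 + (½)*(-160)) = (7245 + 1/92) + (3 + 153/2 - 80) = 666541/92 - ½ = 666495/92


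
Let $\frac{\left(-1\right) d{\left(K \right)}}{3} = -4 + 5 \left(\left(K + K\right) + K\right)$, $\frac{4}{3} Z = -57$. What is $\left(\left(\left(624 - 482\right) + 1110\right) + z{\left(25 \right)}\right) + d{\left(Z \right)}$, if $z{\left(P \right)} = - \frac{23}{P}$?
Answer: $\frac{318683}{100} \approx 3186.8$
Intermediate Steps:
$Z = - \frac{171}{4}$ ($Z = \frac{3}{4} \left(-57\right) = - \frac{171}{4} \approx -42.75$)
$d{\left(K \right)} = 12 - 45 K$ ($d{\left(K \right)} = - 3 \left(-4 + 5 \left(\left(K + K\right) + K\right)\right) = - 3 \left(-4 + 5 \left(2 K + K\right)\right) = - 3 \left(-4 + 5 \cdot 3 K\right) = - 3 \left(-4 + 15 K\right) = 12 - 45 K$)
$\left(\left(\left(624 - 482\right) + 1110\right) + z{\left(25 \right)}\right) + d{\left(Z \right)} = \left(\left(\left(624 - 482\right) + 1110\right) - \frac{23}{25}\right) + \left(12 - - \frac{7695}{4}\right) = \left(\left(142 + 1110\right) - \frac{23}{25}\right) + \left(12 + \frac{7695}{4}\right) = \left(1252 - \frac{23}{25}\right) + \frac{7743}{4} = \frac{31277}{25} + \frac{7743}{4} = \frac{318683}{100}$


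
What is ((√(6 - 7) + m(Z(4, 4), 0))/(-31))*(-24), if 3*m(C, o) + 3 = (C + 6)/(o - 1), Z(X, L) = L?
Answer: -104/31 + 24*I/31 ≈ -3.3548 + 0.77419*I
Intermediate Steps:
m(C, o) = -1 + (6 + C)/(3*(-1 + o)) (m(C, o) = -1 + ((C + 6)/(o - 1))/3 = -1 + ((6 + C)/(-1 + o))/3 = -1 + (6 + C)/(3*(-1 + o)))
((√(6 - 7) + m(Z(4, 4), 0))/(-31))*(-24) = ((√(6 - 7) + (3 - 1*0 + (⅓)*4)/(-1 + 0))/(-31))*(-24) = ((√(-1) + (3 + 0 + 4/3)/(-1))*(-1/31))*(-24) = ((I - 1*13/3)*(-1/31))*(-24) = ((I - 13/3)*(-1/31))*(-24) = ((-13/3 + I)*(-1/31))*(-24) = (13/93 - I/31)*(-24) = -104/31 + 24*I/31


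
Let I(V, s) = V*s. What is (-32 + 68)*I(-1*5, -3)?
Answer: 540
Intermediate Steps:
(-32 + 68)*I(-1*5, -3) = (-32 + 68)*(-1*5*(-3)) = 36*(-5*(-3)) = 36*15 = 540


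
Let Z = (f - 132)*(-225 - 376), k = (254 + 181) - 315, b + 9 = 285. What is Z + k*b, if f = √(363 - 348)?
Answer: 112452 - 601*√15 ≈ 1.1012e+5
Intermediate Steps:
f = √15 ≈ 3.8730
b = 276 (b = -9 + 285 = 276)
k = 120 (k = 435 - 315 = 120)
Z = 79332 - 601*√15 (Z = (√15 - 132)*(-225 - 376) = (-132 + √15)*(-601) = 79332 - 601*√15 ≈ 77004.)
Z + k*b = (79332 - 601*√15) + 120*276 = (79332 - 601*√15) + 33120 = 112452 - 601*√15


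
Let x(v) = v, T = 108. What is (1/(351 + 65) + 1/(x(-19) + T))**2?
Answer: 255025/1370776576 ≈ 0.00018604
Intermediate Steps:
(1/(351 + 65) + 1/(x(-19) + T))**2 = (1/(351 + 65) + 1/(-19 + 108))**2 = (1/416 + 1/89)**2 = (505/37024)**2 = 255025/1370776576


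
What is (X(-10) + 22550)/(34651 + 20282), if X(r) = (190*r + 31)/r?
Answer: 227369/549330 ≈ 0.41390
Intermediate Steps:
X(r) = (31 + 190*r)/r
(X(-10) + 22550)/(34651 + 20282) = ((190 + 31/(-10)) + 22550)/(34651 + 20282) = ((190 + 31*(-⅒)) + 22550)/54933 = ((190 - 31/10) + 22550)*(1/54933) = (1869/10 + 22550)*(1/54933) = (227369/10)*(1/54933) = 227369/549330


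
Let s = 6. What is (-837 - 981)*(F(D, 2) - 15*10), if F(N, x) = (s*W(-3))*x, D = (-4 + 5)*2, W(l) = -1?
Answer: 294516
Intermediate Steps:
D = 2 (D = 1*2 = 2)
F(N, x) = -6*x (F(N, x) = (6*(-1))*x = -6*x)
(-837 - 981)*(F(D, 2) - 15*10) = (-837 - 981)*(-6*2 - 15*10) = -1818*(-12 - 150) = -1818*(-162) = 294516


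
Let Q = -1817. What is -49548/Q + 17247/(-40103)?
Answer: 1955685645/72867151 ≈ 26.839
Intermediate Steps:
-49548/Q + 17247/(-40103) = -49548/(-1817) + 17247/(-40103) = -49548*(-1/1817) + 17247*(-1/40103) = 49548/1817 - 17247/40103 = 1955685645/72867151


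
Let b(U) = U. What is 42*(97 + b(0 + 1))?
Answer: 4116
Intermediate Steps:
42*(97 + b(0 + 1)) = 42*(97 + (0 + 1)) = 42*(97 + 1) = 42*98 = 4116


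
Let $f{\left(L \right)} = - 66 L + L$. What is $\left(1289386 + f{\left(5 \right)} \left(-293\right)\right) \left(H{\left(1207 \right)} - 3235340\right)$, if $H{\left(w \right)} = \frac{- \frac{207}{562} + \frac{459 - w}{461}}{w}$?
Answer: $- \frac{1400851875692346216393}{312711974} \approx -4.4797 \cdot 10^{12}$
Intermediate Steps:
$f{\left(L \right)} = - 65 L$
$H{\left(w \right)} = \frac{\frac{162531}{259082} - \frac{w}{461}}{w}$ ($H{\left(w \right)} = \frac{\left(-207\right) \frac{1}{562} + \left(459 - w\right) \frac{1}{461}}{w} = \frac{- \frac{207}{562} - \left(- \frac{459}{461} + \frac{w}{461}\right)}{w} = \frac{\frac{162531}{259082} - \frac{w}{461}}{w}$)
$\left(1289386 + f{\left(5 \right)} \left(-293\right)\right) \left(H{\left(1207 \right)} - 3235340\right) = \left(1289386 + \left(-65\right) 5 \left(-293\right)\right) \left(\frac{162531 - 678334}{259082 \cdot 1207} - 3235340\right) = \left(1289386 - -95225\right) \left(\frac{1}{259082} \cdot \frac{1}{1207} \left(162531 - 678334\right) - 3235340\right) = \left(1289386 + 95225\right) \left(\frac{1}{259082} \cdot \frac{1}{1207} \left(-515803\right) - 3235340\right) = 1384611 \left(- \frac{515803}{312711974} - 3235340\right) = 1384611 \left(- \frac{1011729558476963}{312711974}\right) = - \frac{1400851875692346216393}{312711974}$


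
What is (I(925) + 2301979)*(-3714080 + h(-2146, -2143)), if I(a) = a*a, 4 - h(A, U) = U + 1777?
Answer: -11726425550840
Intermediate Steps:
h(A, U) = -1773 - U (h(A, U) = 4 - (U + 1777) = 4 - (1777 + U) = 4 + (-1777 - U) = -1773 - U)
I(a) = a²
(I(925) + 2301979)*(-3714080 + h(-2146, -2143)) = (925² + 2301979)*(-3714080 + (-1773 - 1*(-2143))) = (855625 + 2301979)*(-3714080 + (-1773 + 2143)) = 3157604*(-3714080 + 370) = 3157604*(-3713710) = -11726425550840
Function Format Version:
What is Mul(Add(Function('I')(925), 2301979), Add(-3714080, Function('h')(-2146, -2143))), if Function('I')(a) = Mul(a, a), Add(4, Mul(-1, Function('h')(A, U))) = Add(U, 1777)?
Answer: -11726425550840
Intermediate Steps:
Function('h')(A, U) = Add(-1773, Mul(-1, U)) (Function('h')(A, U) = Add(4, Mul(-1, Add(U, 1777))) = Add(4, Mul(-1, Add(1777, U))) = Add(4, Add(-1777, Mul(-1, U))) = Add(-1773, Mul(-1, U)))
Function('I')(a) = Pow(a, 2)
Mul(Add(Function('I')(925), 2301979), Add(-3714080, Function('h')(-2146, -2143))) = Mul(Add(Pow(925, 2), 2301979), Add(-3714080, Add(-1773, Mul(-1, -2143)))) = Mul(Add(855625, 2301979), Add(-3714080, Add(-1773, 2143))) = Mul(3157604, Add(-3714080, 370)) = Mul(3157604, -3713710) = -11726425550840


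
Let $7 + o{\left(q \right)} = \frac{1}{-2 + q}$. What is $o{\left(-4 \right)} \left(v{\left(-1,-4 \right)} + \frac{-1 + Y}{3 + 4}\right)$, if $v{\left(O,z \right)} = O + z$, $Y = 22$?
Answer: $\frac{43}{3} \approx 14.333$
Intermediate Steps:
$o{\left(q \right)} = -7 + \frac{1}{-2 + q}$
$o{\left(-4 \right)} \left(v{\left(-1,-4 \right)} + \frac{-1 + Y}{3 + 4}\right) = \frac{15 - -28}{-2 - 4} \left(\left(-1 - 4\right) + \frac{-1 + 22}{3 + 4}\right) = \frac{15 + 28}{-6} \left(-5 + \frac{21}{7}\right) = \left(- \frac{1}{6}\right) 43 \left(-5 + 21 \cdot \frac{1}{7}\right) = - \frac{43 \left(-5 + 3\right)}{6} = \left(- \frac{43}{6}\right) \left(-2\right) = \frac{43}{3}$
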